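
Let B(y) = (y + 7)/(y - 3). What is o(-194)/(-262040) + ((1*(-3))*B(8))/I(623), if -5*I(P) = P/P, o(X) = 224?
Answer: 1473947/32755 ≈ 44.999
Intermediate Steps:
B(y) = (7 + y)/(-3 + y)
I(P) = -⅕ (I(P) = -P/(5*P) = -⅕*1 = -⅕)
o(-194)/(-262040) + ((1*(-3))*B(8))/I(623) = 224/(-262040) + ((1*(-3))*((7 + 8)/(-3 + 8)))/(-⅕) = 224*(-1/262040) - 3*15/5*(-5) = -28/32755 - 3*15/5*(-5) = -28/32755 - 3*3*(-5) = -28/32755 - 9*(-5) = -28/32755 + 45 = 1473947/32755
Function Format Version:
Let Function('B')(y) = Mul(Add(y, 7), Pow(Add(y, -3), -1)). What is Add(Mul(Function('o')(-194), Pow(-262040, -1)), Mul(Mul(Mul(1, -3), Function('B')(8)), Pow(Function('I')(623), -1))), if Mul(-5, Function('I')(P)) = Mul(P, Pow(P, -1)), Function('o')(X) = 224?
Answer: Rational(1473947, 32755) ≈ 44.999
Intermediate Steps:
Function('B')(y) = Mul(Pow(Add(-3, y), -1), Add(7, y)) (Function('B')(y) = Mul(Add(7, y), Pow(Add(-3, y), -1)) = Mul(Pow(Add(-3, y), -1), Add(7, y)))
Function('I')(P) = Rational(-1, 5) (Function('I')(P) = Mul(Rational(-1, 5), Mul(P, Pow(P, -1))) = Mul(Rational(-1, 5), 1) = Rational(-1, 5))
Add(Mul(Function('o')(-194), Pow(-262040, -1)), Mul(Mul(Mul(1, -3), Function('B')(8)), Pow(Function('I')(623), -1))) = Add(Mul(224, Pow(-262040, -1)), Mul(Mul(Mul(1, -3), Mul(Pow(Add(-3, 8), -1), Add(7, 8))), Pow(Rational(-1, 5), -1))) = Add(Mul(224, Rational(-1, 262040)), Mul(Mul(-3, Mul(Pow(5, -1), 15)), -5)) = Add(Rational(-28, 32755), Mul(Mul(-3, Mul(Rational(1, 5), 15)), -5)) = Add(Rational(-28, 32755), Mul(Mul(-3, 3), -5)) = Add(Rational(-28, 32755), Mul(-9, -5)) = Add(Rational(-28, 32755), 45) = Rational(1473947, 32755)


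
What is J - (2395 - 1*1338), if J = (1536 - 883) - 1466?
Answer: -1870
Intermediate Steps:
J = -813 (J = 653 - 1466 = -813)
J - (2395 - 1*1338) = -813 - (2395 - 1*1338) = -813 - (2395 - 1338) = -813 - 1*1057 = -813 - 1057 = -1870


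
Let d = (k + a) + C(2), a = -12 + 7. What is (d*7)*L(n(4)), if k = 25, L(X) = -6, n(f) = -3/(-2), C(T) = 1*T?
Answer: -924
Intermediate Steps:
C(T) = T
n(f) = 3/2 (n(f) = -3*(-½) = 3/2)
a = -5
d = 22 (d = (25 - 5) + 2 = 20 + 2 = 22)
(d*7)*L(n(4)) = (22*7)*(-6) = 154*(-6) = -924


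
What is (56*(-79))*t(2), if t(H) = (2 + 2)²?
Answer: -70784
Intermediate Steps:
t(H) = 16 (t(H) = 4² = 16)
(56*(-79))*t(2) = (56*(-79))*16 = -4424*16 = -70784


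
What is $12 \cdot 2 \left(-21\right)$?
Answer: $-504$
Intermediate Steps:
$12 \cdot 2 \left(-21\right) = 12 \left(-42\right) = -504$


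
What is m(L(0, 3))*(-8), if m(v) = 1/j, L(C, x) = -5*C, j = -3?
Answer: 8/3 ≈ 2.6667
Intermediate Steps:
m(v) = -⅓ (m(v) = 1/(-3) = -⅓)
m(L(0, 3))*(-8) = -⅓*(-8) = 8/3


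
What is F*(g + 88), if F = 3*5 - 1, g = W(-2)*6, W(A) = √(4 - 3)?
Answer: 1316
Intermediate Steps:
W(A) = 1 (W(A) = √1 = 1)
g = 6 (g = 1*6 = 6)
F = 14 (F = 15 - 1 = 14)
F*(g + 88) = 14*(6 + 88) = 14*94 = 1316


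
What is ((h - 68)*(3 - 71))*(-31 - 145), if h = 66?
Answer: -23936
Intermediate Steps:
((h - 68)*(3 - 71))*(-31 - 145) = ((66 - 68)*(3 - 71))*(-31 - 145) = -2*(-68)*(-176) = 136*(-176) = -23936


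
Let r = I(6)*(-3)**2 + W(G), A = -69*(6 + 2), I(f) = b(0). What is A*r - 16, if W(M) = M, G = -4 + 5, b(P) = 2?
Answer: -10504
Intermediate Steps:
I(f) = 2
G = 1
A = -552 (A = -69*8 = -552)
r = 19 (r = 2*(-3)**2 + 1 = 2*9 + 1 = 18 + 1 = 19)
A*r - 16 = -552*19 - 16 = -10488 - 16 = -10504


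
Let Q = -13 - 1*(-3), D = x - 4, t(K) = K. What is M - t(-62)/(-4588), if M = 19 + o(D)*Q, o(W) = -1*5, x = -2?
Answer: 5105/74 ≈ 68.986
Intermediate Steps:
D = -6 (D = -2 - 4 = -6)
o(W) = -5
Q = -10 (Q = -13 + 3 = -10)
M = 69 (M = 19 - 5*(-10) = 19 + 50 = 69)
M - t(-62)/(-4588) = 69 - (-62)/(-4588) = 69 - (-62)*(-1)/4588 = 69 - 1*1/74 = 69 - 1/74 = 5105/74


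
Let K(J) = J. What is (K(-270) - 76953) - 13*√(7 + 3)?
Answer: -77223 - 13*√10 ≈ -77264.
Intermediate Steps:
(K(-270) - 76953) - 13*√(7 + 3) = (-270 - 76953) - 13*√(7 + 3) = -77223 - 13*√10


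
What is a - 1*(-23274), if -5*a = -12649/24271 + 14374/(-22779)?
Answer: 989815618727/42528393 ≈ 23274.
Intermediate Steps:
a = 9800045/42528393 (a = -(-12649/24271 + 14374/(-22779))/5 = -(-12649*1/24271 + 14374*(-1/22779))/5 = -(-973/1867 - 14374/22779)/5 = -⅕*(-49000225/42528393) = 9800045/42528393 ≈ 0.23044)
a - 1*(-23274) = 9800045/42528393 - 1*(-23274) = 9800045/42528393 + 23274 = 989815618727/42528393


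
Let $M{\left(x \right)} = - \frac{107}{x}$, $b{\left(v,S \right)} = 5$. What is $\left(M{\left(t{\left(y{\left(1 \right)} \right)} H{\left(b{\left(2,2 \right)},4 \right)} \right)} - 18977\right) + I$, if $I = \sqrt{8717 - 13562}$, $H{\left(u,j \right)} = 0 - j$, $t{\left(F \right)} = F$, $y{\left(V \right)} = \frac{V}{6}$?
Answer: $- \frac{37633}{2} + i \sqrt{4845} \approx -18817.0 + 69.606 i$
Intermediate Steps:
$y{\left(V \right)} = \frac{V}{6}$ ($y{\left(V \right)} = V \frac{1}{6} = \frac{V}{6}$)
$H{\left(u,j \right)} = - j$
$I = i \sqrt{4845}$ ($I = \sqrt{-4845} = i \sqrt{4845} \approx 69.606 i$)
$\left(M{\left(t{\left(y{\left(1 \right)} \right)} H{\left(b{\left(2,2 \right)},4 \right)} \right)} - 18977\right) + I = \left(- \frac{107}{\frac{1}{6} \cdot 1 \left(\left(-1\right) 4\right)} - 18977\right) + i \sqrt{4845} = \left(- \frac{107}{\frac{1}{6} \left(-4\right)} - 18977\right) + i \sqrt{4845} = \left(- \frac{107}{- \frac{2}{3}} - 18977\right) + i \sqrt{4845} = \left(\left(-107\right) \left(- \frac{3}{2}\right) - 18977\right) + i \sqrt{4845} = \left(\frac{321}{2} - 18977\right) + i \sqrt{4845} = - \frac{37633}{2} + i \sqrt{4845}$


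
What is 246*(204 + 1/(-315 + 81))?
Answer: 1957135/39 ≈ 50183.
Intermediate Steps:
246*(204 + 1/(-315 + 81)) = 246*(204 + 1/(-234)) = 246*(204 - 1/234) = 246*(47735/234) = 1957135/39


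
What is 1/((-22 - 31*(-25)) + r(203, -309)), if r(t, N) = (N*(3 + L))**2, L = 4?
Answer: 1/4679322 ≈ 2.1371e-7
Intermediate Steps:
r(t, N) = 49*N**2 (r(t, N) = (N*(3 + 4))**2 = (N*7)**2 = (7*N)**2 = 49*N**2)
1/((-22 - 31*(-25)) + r(203, -309)) = 1/((-22 - 31*(-25)) + 49*(-309)**2) = 1/((-22 + 775) + 49*95481) = 1/(753 + 4678569) = 1/4679322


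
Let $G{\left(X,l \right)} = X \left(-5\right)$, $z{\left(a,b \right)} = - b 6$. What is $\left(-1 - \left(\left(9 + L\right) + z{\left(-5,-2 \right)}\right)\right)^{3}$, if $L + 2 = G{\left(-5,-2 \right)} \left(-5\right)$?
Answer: $1157625$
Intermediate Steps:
$z{\left(a,b \right)} = - 6 b$
$G{\left(X,l \right)} = - 5 X$
$L = -127$ ($L = -2 + \left(-5\right) \left(-5\right) \left(-5\right) = -2 + 25 \left(-5\right) = -2 - 125 = -127$)
$\left(-1 - \left(\left(9 + L\right) + z{\left(-5,-2 \right)}\right)\right)^{3} = \left(-1 - \left(\left(9 - 127\right) - -12\right)\right)^{3} = \left(-1 - \left(-118 + 12\right)\right)^{3} = \left(-1 - -106\right)^{3} = \left(-1 + 106\right)^{3} = 105^{3} = 1157625$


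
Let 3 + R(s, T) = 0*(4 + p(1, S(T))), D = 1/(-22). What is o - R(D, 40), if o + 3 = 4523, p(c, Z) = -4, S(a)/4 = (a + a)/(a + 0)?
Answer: 4523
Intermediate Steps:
S(a) = 8 (S(a) = 4*((a + a)/(a + 0)) = 4*((2*a)/a) = 4*2 = 8)
D = -1/22 ≈ -0.045455
R(s, T) = -3 (R(s, T) = -3 + 0*(4 - 4) = -3 + 0*0 = -3 + 0 = -3)
o = 4520 (o = -3 + 4523 = 4520)
o - R(D, 40) = 4520 - 1*(-3) = 4520 + 3 = 4523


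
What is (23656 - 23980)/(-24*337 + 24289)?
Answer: -324/16201 ≈ -0.019999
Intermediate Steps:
(23656 - 23980)/(-24*337 + 24289) = -324/(-8088 + 24289) = -324/16201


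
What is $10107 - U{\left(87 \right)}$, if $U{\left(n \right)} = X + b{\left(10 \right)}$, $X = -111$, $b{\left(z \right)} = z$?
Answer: $10208$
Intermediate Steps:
$U{\left(n \right)} = -101$ ($U{\left(n \right)} = -111 + 10 = -101$)
$10107 - U{\left(87 \right)} = 10107 - -101 = 10107 + 101 = 10208$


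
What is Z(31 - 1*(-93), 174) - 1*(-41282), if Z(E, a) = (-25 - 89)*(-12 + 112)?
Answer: 29882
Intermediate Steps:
Z(E, a) = -11400 (Z(E, a) = -114*100 = -11400)
Z(31 - 1*(-93), 174) - 1*(-41282) = -11400 - 1*(-41282) = -11400 + 41282 = 29882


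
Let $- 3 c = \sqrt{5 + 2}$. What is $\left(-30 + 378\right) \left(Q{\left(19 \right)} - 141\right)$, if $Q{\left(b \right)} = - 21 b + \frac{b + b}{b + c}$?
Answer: $- \frac{303487668}{1621} + \frac{19836 \sqrt{7}}{1621} \approx -1.8719 \cdot 10^{5}$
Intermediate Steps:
$c = - \frac{\sqrt{7}}{3}$ ($c = - \frac{\sqrt{5 + 2}}{3} = - \frac{\sqrt{7}}{3} \approx -0.88192$)
$Q{\left(b \right)} = - 21 b + \frac{2 b}{b - \frac{\sqrt{7}}{3}}$ ($Q{\left(b \right)} = - 21 b + \frac{b + b}{b - \frac{\sqrt{7}}{3}} = - 21 b + \frac{2 b}{b - \frac{\sqrt{7}}{3}}$)
$\left(-30 + 378\right) \left(Q{\left(19 \right)} - 141\right) = \left(-30 + 378\right) \left(3 \cdot 19 \frac{1}{- \sqrt{7} + 3 \cdot 19} \left(2 - 399 + 7 \sqrt{7}\right) - 141\right) = 348 \left(3 \cdot 19 \frac{1}{- \sqrt{7} + 57} \left(2 - 399 + 7 \sqrt{7}\right) - 141\right) = 348 \left(3 \cdot 19 \frac{1}{57 - \sqrt{7}} \left(-397 + 7 \sqrt{7}\right) - 141\right) = 348 \left(\frac{57 \left(-397 + 7 \sqrt{7}\right)}{57 - \sqrt{7}} - 141\right) = 348 \left(-141 + \frac{57 \left(-397 + 7 \sqrt{7}\right)}{57 - \sqrt{7}}\right) = -49068 + \frac{19836 \left(-397 + 7 \sqrt{7}\right)}{57 - \sqrt{7}}$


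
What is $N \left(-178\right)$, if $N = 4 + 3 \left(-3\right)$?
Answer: $890$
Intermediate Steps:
$N = -5$ ($N = 4 - 9 = -5$)
$N \left(-178\right) = \left(-5\right) \left(-178\right) = 890$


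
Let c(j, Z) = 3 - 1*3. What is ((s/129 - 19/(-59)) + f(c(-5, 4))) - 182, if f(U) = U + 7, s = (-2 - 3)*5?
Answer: -1330949/7611 ≈ -174.87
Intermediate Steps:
s = -25 (s = -5*5 = -25)
c(j, Z) = 0 (c(j, Z) = 3 - 3 = 0)
f(U) = 7 + U
((s/129 - 19/(-59)) + f(c(-5, 4))) - 182 = ((-25/129 - 19/(-59)) + (7 + 0)) - 182 = ((-25*1/129 - 19*(-1/59)) + 7) - 182 = ((-25/129 + 19/59) + 7) - 182 = (976/7611 + 7) - 182 = 54253/7611 - 182 = -1330949/7611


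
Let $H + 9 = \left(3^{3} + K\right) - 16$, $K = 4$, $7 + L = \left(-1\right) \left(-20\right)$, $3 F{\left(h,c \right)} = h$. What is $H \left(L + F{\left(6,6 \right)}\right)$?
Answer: $90$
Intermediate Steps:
$F{\left(h,c \right)} = \frac{h}{3}$
$L = 13$ ($L = -7 - -20 = -7 + 20 = 13$)
$H = 6$ ($H = -9 + \left(\left(3^{3} + 4\right) - 16\right) = -9 + \left(\left(27 + 4\right) - 16\right) = -9 + \left(31 - 16\right) = -9 + 15 = 6$)
$H \left(L + F{\left(6,6 \right)}\right) = 6 \left(13 + \frac{1}{3} \cdot 6\right) = 6 \left(13 + 2\right) = 6 \cdot 15 = 90$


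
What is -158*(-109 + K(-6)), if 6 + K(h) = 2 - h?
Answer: 16906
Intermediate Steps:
K(h) = -4 - h (K(h) = -6 + (2 - h) = -4 - h)
-158*(-109 + K(-6)) = -158*(-109 + (-4 - 1*(-6))) = -158*(-109 + (-4 + 6)) = -158*(-109 + 2) = -158*(-107) = 16906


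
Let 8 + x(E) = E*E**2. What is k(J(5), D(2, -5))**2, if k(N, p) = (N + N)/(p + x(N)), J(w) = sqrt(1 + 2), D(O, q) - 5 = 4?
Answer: 84/169 - 18*sqrt(3)/169 ≈ 0.31256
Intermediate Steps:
x(E) = -8 + E**3 (x(E) = -8 + E*E**2 = -8 + E**3)
D(O, q) = 9 (D(O, q) = 5 + 4 = 9)
J(w) = sqrt(3)
k(N, p) = 2*N/(-8 + p + N**3) (k(N, p) = (N + N)/(p + (-8 + N**3)) = (2*N)/(-8 + p + N**3) = 2*N/(-8 + p + N**3))
k(J(5), D(2, -5))**2 = (2*sqrt(3)/(-8 + 9 + (sqrt(3))**3))**2 = (2*sqrt(3)/(-8 + 9 + 3*sqrt(3)))**2 = (2*sqrt(3)/(1 + 3*sqrt(3)))**2 = 12/(1 + 3*sqrt(3))**2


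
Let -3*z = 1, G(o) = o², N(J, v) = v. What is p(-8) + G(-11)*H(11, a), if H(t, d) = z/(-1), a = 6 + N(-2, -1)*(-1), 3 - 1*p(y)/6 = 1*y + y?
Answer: 463/3 ≈ 154.33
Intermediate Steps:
z = -⅓ (z = -⅓*1 = -⅓ ≈ -0.33333)
p(y) = 18 - 12*y (p(y) = 18 - 6*(1*y + y) = 18 - 6*(y + y) = 18 - 12*y)
a = 7 (a = 6 - 1*(-1) = 6 + 1 = 7)
H(t, d) = ⅓ (H(t, d) = -⅓/(-1) = -⅓*(-1) = ⅓)
p(-8) + G(-11)*H(11, a) = (18 - 12*(-8)) + (-11)²*(⅓) = (18 + 96) + 121*(⅓) = 114 + 121/3 = 463/3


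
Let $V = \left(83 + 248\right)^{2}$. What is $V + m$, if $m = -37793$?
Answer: $71768$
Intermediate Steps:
$V = 109561$ ($V = 331^{2} = 109561$)
$V + m = 109561 - 37793 = 71768$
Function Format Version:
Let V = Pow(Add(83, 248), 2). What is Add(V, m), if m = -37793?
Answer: 71768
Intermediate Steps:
V = 109561 (V = Pow(331, 2) = 109561)
Add(V, m) = Add(109561, -37793) = 71768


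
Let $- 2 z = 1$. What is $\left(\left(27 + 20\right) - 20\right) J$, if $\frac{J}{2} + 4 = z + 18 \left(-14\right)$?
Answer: $-13851$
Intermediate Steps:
$z = - \frac{1}{2}$ ($z = \left(- \frac{1}{2}\right) 1 = - \frac{1}{2} \approx -0.5$)
$J = -513$ ($J = -8 + 2 \left(- \frac{1}{2} + 18 \left(-14\right)\right) = -8 + 2 \left(- \frac{1}{2} - 252\right) = -8 + 2 \left(- \frac{505}{2}\right) = -8 - 505 = -513$)
$\left(\left(27 + 20\right) - 20\right) J = \left(\left(27 + 20\right) - 20\right) \left(-513\right) = \left(47 - 20\right) \left(-513\right) = 27 \left(-513\right) = -13851$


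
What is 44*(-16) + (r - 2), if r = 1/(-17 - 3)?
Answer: -14121/20 ≈ -706.05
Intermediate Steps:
r = -1/20 (r = 1/(-20) = -1/20 ≈ -0.050000)
44*(-16) + (r - 2) = 44*(-16) + (-1/20 - 2) = -704 - 41/20 = -14121/20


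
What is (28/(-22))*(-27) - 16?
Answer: 202/11 ≈ 18.364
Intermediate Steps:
(28/(-22))*(-27) - 16 = (28*(-1/22))*(-27) - 16 = -14/11*(-27) - 16 = 378/11 - 16 = 202/11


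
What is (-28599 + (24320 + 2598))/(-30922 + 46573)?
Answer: -1681/15651 ≈ -0.10741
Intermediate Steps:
(-28599 + (24320 + 2598))/(-30922 + 46573) = (-28599 + 26918)/15651 = -1681*1/15651 = -1681/15651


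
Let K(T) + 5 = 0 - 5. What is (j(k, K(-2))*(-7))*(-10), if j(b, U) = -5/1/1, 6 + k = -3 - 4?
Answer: -350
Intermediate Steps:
K(T) = -10 (K(T) = -5 + (0 - 5) = -5 - 5 = -10)
k = -13 (k = -6 + (-3 - 4) = -6 - 7 = -13)
j(b, U) = -5 (j(b, U) = -5*1*1 = -5*1 = -5)
(j(k, K(-2))*(-7))*(-10) = -5*(-7)*(-10) = 35*(-10) = -350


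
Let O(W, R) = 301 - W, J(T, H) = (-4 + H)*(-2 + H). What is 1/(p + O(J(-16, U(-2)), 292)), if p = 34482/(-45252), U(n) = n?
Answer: 7542/2083387 ≈ 0.0036201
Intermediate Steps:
p = -5747/7542 (p = 34482*(-1/45252) = -5747/7542 ≈ -0.76200)
1/(p + O(J(-16, U(-2)), 292)) = 1/(-5747/7542 + (301 - (8 + (-2)² - 6*(-2)))) = 1/(-5747/7542 + (301 - (8 + 4 + 12))) = 1/(-5747/7542 + (301 - 1*24)) = 1/(-5747/7542 + (301 - 24)) = 1/(-5747/7542 + 277) = 1/(2083387/7542) = 7542/2083387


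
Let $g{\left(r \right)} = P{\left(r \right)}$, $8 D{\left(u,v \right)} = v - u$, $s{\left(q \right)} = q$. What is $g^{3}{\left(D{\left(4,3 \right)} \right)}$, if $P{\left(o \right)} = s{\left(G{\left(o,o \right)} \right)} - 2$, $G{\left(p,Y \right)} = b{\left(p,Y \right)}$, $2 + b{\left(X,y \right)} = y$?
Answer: $- \frac{35937}{512} \approx -70.189$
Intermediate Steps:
$b{\left(X,y \right)} = -2 + y$
$G{\left(p,Y \right)} = -2 + Y$
$P{\left(o \right)} = -4 + o$ ($P{\left(o \right)} = \left(-2 + o\right) - 2 = -4 + o$)
$D{\left(u,v \right)} = - \frac{u}{8} + \frac{v}{8}$ ($D{\left(u,v \right)} = \frac{v - u}{8} = - \frac{u}{8} + \frac{v}{8}$)
$g{\left(r \right)} = -4 + r$
$g^{3}{\left(D{\left(4,3 \right)} \right)} = \left(-4 + \left(\left(- \frac{1}{8}\right) 4 + \frac{1}{8} \cdot 3\right)\right)^{3} = \left(-4 + \left(- \frac{1}{2} + \frac{3}{8}\right)\right)^{3} = \left(-4 - \frac{1}{8}\right)^{3} = \left(- \frac{33}{8}\right)^{3} = - \frac{35937}{512}$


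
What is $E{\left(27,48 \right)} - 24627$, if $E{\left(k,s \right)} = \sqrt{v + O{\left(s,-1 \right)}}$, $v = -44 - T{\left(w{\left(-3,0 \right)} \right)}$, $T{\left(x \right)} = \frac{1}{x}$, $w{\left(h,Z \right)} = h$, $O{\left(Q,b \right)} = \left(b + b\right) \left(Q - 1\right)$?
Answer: $-24627 + \frac{i \sqrt{1239}}{3} \approx -24627.0 + 11.733 i$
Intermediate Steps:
$O{\left(Q,b \right)} = 2 b \left(-1 + Q\right)$
$v = - \frac{131}{3}$ ($v = -44 - \frac{1}{-3} = -44 - - \frac{1}{3} = -44 + \frac{1}{3} = - \frac{131}{3} \approx -43.667$)
$E{\left(k,s \right)} = \sqrt{- \frac{125}{3} - 2 s}$ ($E{\left(k,s \right)} = \sqrt{- \frac{131}{3} + 2 \left(-1\right) \left(-1 + s\right)} = \sqrt{- \frac{131}{3} - \left(-2 + 2 s\right)} = \sqrt{- \frac{125}{3} - 2 s}$)
$E{\left(27,48 \right)} - 24627 = \frac{\sqrt{-375 - 864}}{3} - 24627 = \frac{\sqrt{-1239}}{3} - 24627 = \frac{i \sqrt{1239}}{3} - 24627 = -24627 + \frac{i \sqrt{1239}}{3}$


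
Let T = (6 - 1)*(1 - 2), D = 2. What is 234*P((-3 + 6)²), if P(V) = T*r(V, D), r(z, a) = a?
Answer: -2340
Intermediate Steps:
T = -5 (T = 5*(-1) = -5)
P(V) = -10 (P(V) = -5*2 = -10)
234*P((-3 + 6)²) = 234*(-10) = -2340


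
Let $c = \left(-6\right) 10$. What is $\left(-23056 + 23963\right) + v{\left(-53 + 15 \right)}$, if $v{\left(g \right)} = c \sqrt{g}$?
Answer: $907 - 60 i \sqrt{38} \approx 907.0 - 369.86 i$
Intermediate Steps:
$c = -60$
$v{\left(g \right)} = - 60 \sqrt{g}$
$\left(-23056 + 23963\right) + v{\left(-53 + 15 \right)} = \left(-23056 + 23963\right) - 60 \sqrt{-53 + 15} = 907 - 60 \sqrt{-38} = 907 - 60 i \sqrt{38}$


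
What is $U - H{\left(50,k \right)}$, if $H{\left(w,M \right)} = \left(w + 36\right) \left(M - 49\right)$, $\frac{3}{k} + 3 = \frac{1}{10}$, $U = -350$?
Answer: $\frac{114636}{29} \approx 3953.0$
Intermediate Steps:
$k = - \frac{30}{29}$ ($k = \frac{3}{-3 + \frac{1}{10}} = \frac{3}{- \frac{29}{10}} = 3 \left(- \frac{10}{29}\right) = - \frac{30}{29} \approx -1.0345$)
$H{\left(w,M \right)} = \left(-49 + M\right) \left(36 + w\right)$ ($H{\left(w,M \right)} = \left(36 + w\right) \left(-49 + M\right) = \left(-49 + M\right) \left(36 + w\right)$)
$U - H{\left(50,k \right)} = -350 - \left(-1764 - 2450 + 36 \left(- \frac{30}{29}\right) - \frac{1500}{29}\right) = -350 - \left(-1764 - 2450 - \frac{1080}{29} - \frac{1500}{29}\right) = -350 - - \frac{124786}{29} = -350 + \frac{124786}{29} = \frac{114636}{29}$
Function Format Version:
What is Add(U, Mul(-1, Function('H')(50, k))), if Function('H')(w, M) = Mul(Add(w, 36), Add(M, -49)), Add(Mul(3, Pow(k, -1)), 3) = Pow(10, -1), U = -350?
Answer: Rational(114636, 29) ≈ 3953.0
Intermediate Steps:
k = Rational(-30, 29) (k = Mul(3, Pow(Add(-3, Pow(10, -1)), -1)) = Mul(3, Pow(Add(-3, Rational(1, 10)), -1)) = Mul(3, Pow(Rational(-29, 10), -1)) = Mul(3, Rational(-10, 29)) = Rational(-30, 29) ≈ -1.0345)
Function('H')(w, M) = Mul(Add(-49, M), Add(36, w)) (Function('H')(w, M) = Mul(Add(36, w), Add(-49, M)) = Mul(Add(-49, M), Add(36, w)))
Add(U, Mul(-1, Function('H')(50, k))) = Add(-350, Mul(-1, Add(-1764, Mul(-49, 50), Mul(36, Rational(-30, 29)), Mul(Rational(-30, 29), 50)))) = Add(-350, Mul(-1, Add(-1764, -2450, Rational(-1080, 29), Rational(-1500, 29)))) = Add(-350, Mul(-1, Rational(-124786, 29))) = Add(-350, Rational(124786, 29)) = Rational(114636, 29)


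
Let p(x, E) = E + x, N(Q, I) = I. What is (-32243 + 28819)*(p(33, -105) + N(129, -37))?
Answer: 373216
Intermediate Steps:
(-32243 + 28819)*(p(33, -105) + N(129, -37)) = (-32243 + 28819)*((-105 + 33) - 37) = -3424*(-72 - 37) = -3424*(-109) = 373216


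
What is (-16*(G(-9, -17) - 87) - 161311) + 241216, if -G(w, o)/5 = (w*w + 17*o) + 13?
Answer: 65697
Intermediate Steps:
G(w, o) = -65 - 85*o - 5*w**2 (G(w, o) = -5*((w*w + 17*o) + 13) = -5*((w**2 + 17*o) + 13) = -5*(13 + w**2 + 17*o) = -65 - 85*o - 5*w**2)
(-16*(G(-9, -17) - 87) - 161311) + 241216 = (-16*((-65 - 85*(-17) - 5*(-9)**2) - 87) - 161311) + 241216 = (-16*((-65 + 1445 - 5*81) - 87) - 161311) + 241216 = (-16*((-65 + 1445 - 405) - 87) - 161311) + 241216 = (-16*(975 - 87) - 161311) + 241216 = (-16*888 - 161311) + 241216 = (-14208 - 161311) + 241216 = -175519 + 241216 = 65697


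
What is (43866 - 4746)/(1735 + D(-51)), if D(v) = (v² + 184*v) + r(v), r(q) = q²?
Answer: -39120/2447 ≈ -15.987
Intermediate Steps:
D(v) = 2*v² + 184*v (D(v) = (v² + 184*v) + v² = 2*v² + 184*v)
(43866 - 4746)/(1735 + D(-51)) = (43866 - 4746)/(1735 + 2*(-51)*(92 - 51)) = 39120/(1735 + 2*(-51)*41) = 39120/(1735 - 4182) = 39120/(-2447) = 39120*(-1/2447) = -39120/2447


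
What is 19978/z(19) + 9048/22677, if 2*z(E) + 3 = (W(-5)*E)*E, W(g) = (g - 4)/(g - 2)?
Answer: 530981869/6100113 ≈ 87.045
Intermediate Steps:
W(g) = (-4 + g)/(-2 + g)
z(E) = -3/2 + 9*E²/14 (z(E) = -3/2 + ((((-4 - 5)/(-2 - 5))*E)*E)/2 = -3/2 + (((-9/(-7))*E)*E)/2 = -3/2 + (((-⅐*(-9))*E)*E)/2 = -3/2 + ((9*E/7)*E)/2 = -3/2 + (9*E²/7)/2 = -3/2 + 9*E²/14)
19978/z(19) + 9048/22677 = 19978/(-3/2 + (9/14)*19²) + 9048/22677 = 19978/(-3/2 + (9/14)*361) + 9048*(1/22677) = 19978/(-3/2 + 3249/14) + 3016/7559 = 19978/(1614/7) + 3016/7559 = 19978*(7/1614) + 3016/7559 = 69923/807 + 3016/7559 = 530981869/6100113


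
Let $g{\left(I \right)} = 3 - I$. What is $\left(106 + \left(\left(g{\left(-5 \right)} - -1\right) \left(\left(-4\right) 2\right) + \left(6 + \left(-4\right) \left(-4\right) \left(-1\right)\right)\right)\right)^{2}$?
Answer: $576$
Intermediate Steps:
$\left(106 + \left(\left(g{\left(-5 \right)} - -1\right) \left(\left(-4\right) 2\right) + \left(6 + \left(-4\right) \left(-4\right) \left(-1\right)\right)\right)\right)^{2} = \left(106 + \left(\left(\left(3 - -5\right) - -1\right) \left(\left(-4\right) 2\right) + \left(6 + \left(-4\right) \left(-4\right) \left(-1\right)\right)\right)\right)^{2} = \left(106 + \left(\left(\left(3 + 5\right) + 1\right) \left(-8\right) + \left(6 + 16 \left(-1\right)\right)\right)\right)^{2} = \left(106 + \left(\left(8 + 1\right) \left(-8\right) + \left(6 - 16\right)\right)\right)^{2} = \left(106 + \left(9 \left(-8\right) - 10\right)\right)^{2} = \left(106 - 82\right)^{2} = 24^{2} = 576$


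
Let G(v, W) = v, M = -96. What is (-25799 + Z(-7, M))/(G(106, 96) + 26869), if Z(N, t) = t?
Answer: -5179/5395 ≈ -0.95996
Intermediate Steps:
(-25799 + Z(-7, M))/(G(106, 96) + 26869) = (-25799 - 96)/(106 + 26869) = -25895/26975 = -25895*1/26975 = -5179/5395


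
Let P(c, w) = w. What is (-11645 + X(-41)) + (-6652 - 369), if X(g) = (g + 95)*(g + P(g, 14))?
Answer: -20124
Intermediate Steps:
X(g) = (14 + g)*(95 + g) (X(g) = (g + 95)*(g + 14) = (95 + g)*(14 + g) = (14 + g)*(95 + g))
(-11645 + X(-41)) + (-6652 - 369) = (-11645 + (1330 + (-41)² + 109*(-41))) + (-6652 - 369) = (-11645 + (1330 + 1681 - 4469)) - 7021 = (-11645 - 1458) - 7021 = -13103 - 7021 = -20124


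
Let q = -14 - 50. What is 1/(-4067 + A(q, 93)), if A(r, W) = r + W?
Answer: -1/4038 ≈ -0.00024765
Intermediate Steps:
q = -64
A(r, W) = W + r
1/(-4067 + A(q, 93)) = 1/(-4067 + (93 - 64)) = 1/(-4067 + 29) = 1/(-4038) = -1/4038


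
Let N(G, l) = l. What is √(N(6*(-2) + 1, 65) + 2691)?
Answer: 2*√689 ≈ 52.498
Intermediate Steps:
√(N(6*(-2) + 1, 65) + 2691) = √(65 + 2691) = √2756 = 2*√689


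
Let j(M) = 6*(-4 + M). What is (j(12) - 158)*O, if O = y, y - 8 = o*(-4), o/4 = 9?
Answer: 14960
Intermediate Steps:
o = 36 (o = 4*9 = 36)
y = -136 (y = 8 + 36*(-4) = 8 - 144 = -136)
O = -136
j(M) = -24 + 6*M
(j(12) - 158)*O = ((-24 + 6*12) - 158)*(-136) = ((-24 + 72) - 158)*(-136) = (48 - 158)*(-136) = -110*(-136) = 14960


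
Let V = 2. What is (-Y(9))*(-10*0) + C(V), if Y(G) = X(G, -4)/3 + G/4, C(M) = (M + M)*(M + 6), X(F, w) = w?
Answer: 32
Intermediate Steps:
C(M) = 2*M*(6 + M) (C(M) = (2*M)*(6 + M) = 2*M*(6 + M))
Y(G) = -4/3 + G/4
(-Y(9))*(-10*0) + C(V) = (-(-4/3 + (¼)*9))*(-10*0) + 2*2*(6 + 2) = -(-4/3 + 9/4)*0 + 2*2*8 = -1*11/12*0 + 32 = -11/12*0 + 32 = 0 + 32 = 32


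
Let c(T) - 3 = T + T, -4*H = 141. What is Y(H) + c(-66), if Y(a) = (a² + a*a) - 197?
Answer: 17273/8 ≈ 2159.1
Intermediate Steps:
H = -141/4 (H = -¼*141 = -141/4 ≈ -35.250)
c(T) = 3 + 2*T (c(T) = 3 + (T + T) = 3 + 2*T)
Y(a) = -197 + 2*a² (Y(a) = (a² + a²) - 197 = 2*a² - 197 = -197 + 2*a²)
Y(H) + c(-66) = (-197 + 2*(-141/4)²) + (3 + 2*(-66)) = (-197 + 2*(19881/16)) + (3 - 132) = (-197 + 19881/8) - 129 = 18305/8 - 129 = 17273/8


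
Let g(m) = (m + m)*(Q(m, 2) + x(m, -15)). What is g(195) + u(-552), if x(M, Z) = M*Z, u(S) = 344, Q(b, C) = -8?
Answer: -1143526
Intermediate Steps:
g(m) = 2*m*(-8 - 15*m) (g(m) = (m + m)*(-8 + m*(-15)) = (2*m)*(-8 - 15*m) = 2*m*(-8 - 15*m))
g(195) + u(-552) = 2*195*(-8 - 15*195) + 344 = 2*195*(-8 - 2925) + 344 = 2*195*(-2933) + 344 = -1143870 + 344 = -1143526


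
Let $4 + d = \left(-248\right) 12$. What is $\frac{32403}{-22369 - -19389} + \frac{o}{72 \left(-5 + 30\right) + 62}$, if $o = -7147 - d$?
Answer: $- \frac{36376023}{2774380} \approx -13.111$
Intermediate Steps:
$d = -2980$ ($d = -4 - 2976 = -2980$)
$o = -4167$ ($o = -7147 - -2980 = -7147 + 2980 = -4167$)
$\frac{32403}{-22369 - -19389} + \frac{o}{72 \left(-5 + 30\right) + 62} = \frac{32403}{-22369 - -19389} - \frac{4167}{72 \left(-5 + 30\right) + 62} = \frac{32403}{-22369 + 19389} - \frac{4167}{72 \cdot 25 + 62} = \frac{32403}{-2980} - \frac{4167}{1800 + 62} = 32403 \left(- \frac{1}{2980}\right) - \frac{4167}{1862} = - \frac{32403}{2980} - \frac{4167}{1862} = - \frac{36376023}{2774380}$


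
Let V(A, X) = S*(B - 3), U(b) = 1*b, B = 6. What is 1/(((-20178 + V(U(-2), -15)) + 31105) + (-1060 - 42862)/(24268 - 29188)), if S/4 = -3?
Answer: 2460/26813821 ≈ 9.1744e-5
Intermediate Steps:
S = -12 (S = 4*(-3) = -12)
U(b) = b
V(A, X) = -36 (V(A, X) = -12*(6 - 3) = -12*3 = -36)
1/(((-20178 + V(U(-2), -15)) + 31105) + (-1060 - 42862)/(24268 - 29188)) = 1/(((-20178 - 36) + 31105) + (-1060 - 42862)/(24268 - 29188)) = 1/((-20214 + 31105) - 43922/(-4920)) = 1/(10891 - 43922*(-1/4920)) = 1/(10891 + 21961/2460) = 1/(26813821/2460) = 2460/26813821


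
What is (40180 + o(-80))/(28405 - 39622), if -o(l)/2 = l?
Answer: -40340/11217 ≈ -3.5963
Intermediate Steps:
o(l) = -2*l
(40180 + o(-80))/(28405 - 39622) = (40180 - 2*(-80))/(28405 - 39622) = (40180 + 160)/(-11217) = 40340*(-1/11217) = -40340/11217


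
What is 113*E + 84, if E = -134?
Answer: -15058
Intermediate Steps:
113*E + 84 = 113*(-134) + 84 = -15142 + 84 = -15058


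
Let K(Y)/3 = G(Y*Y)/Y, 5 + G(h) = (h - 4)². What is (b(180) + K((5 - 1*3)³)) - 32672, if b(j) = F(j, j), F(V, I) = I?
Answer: -249151/8 ≈ -31144.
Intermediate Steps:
G(h) = -5 + (-4 + h)² (G(h) = -5 + (h - 4)² = -5 + (-4 + h)²)
K(Y) = 3*(-5 + (-4 + Y²)²)/Y (K(Y) = 3*((-5 + (-4 + Y*Y)²)/Y) = 3*((-5 + (-4 + Y²)²)/Y) = 3*(-5 + (-4 + Y²)²)/Y)
b(j) = j
(b(180) + K((5 - 1*3)³)) - 32672 = (180 + 3*(-5 + (-4 + ((5 - 1*3)³)²)²)/((5 - 1*3)³)) - 32672 = (180 + 3*(-5 + (-4 + ((5 - 3)³)²)²)/((5 - 3)³)) - 32672 = (180 + 3*(-5 + (-4 + (2³)²)²)/(2³)) - 32672 = (180 + 3*(-5 + (-4 + 8²)²)/8) - 32672 = (180 + 3*(⅛)*(-5 + (-4 + 64)²)) - 32672 = (180 + 3*(⅛)*(-5 + 60²)) - 32672 = (180 + 3*(⅛)*(-5 + 3600)) - 32672 = (180 + 3*(⅛)*3595) - 32672 = (180 + 10785/8) - 32672 = 12225/8 - 32672 = -249151/8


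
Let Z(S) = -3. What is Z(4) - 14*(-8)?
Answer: 109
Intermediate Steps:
Z(4) - 14*(-8) = -3 - 14*(-8) = -3 + 112 = 109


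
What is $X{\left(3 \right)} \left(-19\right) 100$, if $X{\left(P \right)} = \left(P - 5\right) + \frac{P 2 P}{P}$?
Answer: $-7600$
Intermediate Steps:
$X{\left(P \right)} = -5 + 3 P$ ($X{\left(P \right)} = \left(-5 + P\right) + \frac{2 P P}{P} = \left(-5 + P\right) + \frac{2 P^{2}}{P} = \left(-5 + P\right) + 2 P = -5 + 3 P$)
$X{\left(3 \right)} \left(-19\right) 100 = \left(-5 + 3 \cdot 3\right) \left(-19\right) 100 = \left(-5 + 9\right) \left(-19\right) 100 = 4 \left(-19\right) 100 = \left(-76\right) 100 = -7600$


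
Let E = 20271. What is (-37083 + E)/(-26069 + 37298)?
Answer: -5604/3743 ≈ -1.4972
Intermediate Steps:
(-37083 + E)/(-26069 + 37298) = (-37083 + 20271)/(-26069 + 37298) = -16812/11229 = -16812*1/11229 = -5604/3743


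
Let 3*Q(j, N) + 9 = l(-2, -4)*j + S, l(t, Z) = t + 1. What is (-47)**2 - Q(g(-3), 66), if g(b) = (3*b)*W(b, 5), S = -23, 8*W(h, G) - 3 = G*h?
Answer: 13345/6 ≈ 2224.2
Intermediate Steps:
W(h, G) = 3/8 + G*h/8 (W(h, G) = 3/8 + (G*h)/8 = 3/8 + G*h/8)
l(t, Z) = 1 + t
g(b) = 3*b*(3/8 + 5*b/8) (g(b) = (3*b)*(3/8 + (1/8)*5*b) = (3*b)*(3/8 + 5*b/8) = 3*b*(3/8 + 5*b/8))
Q(j, N) = -32/3 - j/3 (Q(j, N) = -3 + ((1 - 2)*j - 23)/3 = -3 + (-j - 23)/3 = -3 + (-23 - j)/3 = -3 + (-23/3 - j/3) = -32/3 - j/3)
(-47)**2 - Q(g(-3), 66) = (-47)**2 - (-32/3 - (-3)*(3 + 5*(-3))/8) = 2209 - (-32/3 - (-3)*(3 - 15)/8) = 2209 - (-32/3 - (-3)*(-12)/8) = 2209 - (-32/3 - 1/3*27/2) = 2209 - (-32/3 - 9/2) = 2209 - 1*(-91/6) = 2209 + 91/6 = 13345/6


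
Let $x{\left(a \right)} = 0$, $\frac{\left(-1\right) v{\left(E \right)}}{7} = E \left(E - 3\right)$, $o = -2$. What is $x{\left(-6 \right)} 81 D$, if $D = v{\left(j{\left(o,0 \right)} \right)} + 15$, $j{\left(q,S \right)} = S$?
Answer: $0$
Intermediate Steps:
$v{\left(E \right)} = - 7 E \left(-3 + E\right)$ ($v{\left(E \right)} = - 7 E \left(E - 3\right) = - 7 E \left(-3 + E\right)$)
$D = 15$ ($D = 7 \cdot 0 \left(3 - 0\right) + 15 = 7 \cdot 0 \left(3 + 0\right) + 15 = 7 \cdot 0 \cdot 3 + 15 = 0 + 15 = 15$)
$x{\left(-6 \right)} 81 D = 0 \cdot 81 \cdot 15 = 0 \cdot 15 = 0$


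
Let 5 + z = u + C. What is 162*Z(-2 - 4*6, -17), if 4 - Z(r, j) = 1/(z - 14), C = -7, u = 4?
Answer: 7209/11 ≈ 655.36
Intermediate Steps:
z = -8 (z = -5 + (4 - 7) = -5 - 3 = -8)
Z(r, j) = 89/22 (Z(r, j) = 4 - 1/(-8 - 14) = 4 - 1/(-22) = 4 - 1*(-1/22) = 4 + 1/22 = 89/22)
162*Z(-2 - 4*6, -17) = 162*(89/22) = 7209/11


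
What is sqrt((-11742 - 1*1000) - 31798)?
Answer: 2*I*sqrt(11135) ≈ 211.04*I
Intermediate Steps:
sqrt((-11742 - 1*1000) - 31798) = sqrt((-11742 - 1000) - 31798) = sqrt(-12742 - 31798) = sqrt(-44540) = 2*I*sqrt(11135)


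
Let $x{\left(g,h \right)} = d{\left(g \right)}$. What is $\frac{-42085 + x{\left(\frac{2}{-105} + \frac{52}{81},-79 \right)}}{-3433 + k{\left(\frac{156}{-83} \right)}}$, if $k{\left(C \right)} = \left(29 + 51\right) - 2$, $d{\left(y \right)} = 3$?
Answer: $\frac{42082}{3355} \approx 12.543$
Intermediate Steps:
$x{\left(g,h \right)} = 3$
$k{\left(C \right)} = 78$ ($k{\left(C \right)} = 80 - 2 = 78$)
$\frac{-42085 + x{\left(\frac{2}{-105} + \frac{52}{81},-79 \right)}}{-3433 + k{\left(\frac{156}{-83} \right)}} = \frac{-42085 + 3}{-3433 + 78} = - \frac{42082}{-3355} = \left(-42082\right) \left(- \frac{1}{3355}\right) = \frac{42082}{3355}$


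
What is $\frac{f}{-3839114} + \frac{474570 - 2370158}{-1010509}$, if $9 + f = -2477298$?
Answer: $\frac{425248671665}{168672141262} \approx 2.5212$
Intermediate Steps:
$f = -2477307$ ($f = -9 - 2477298 = -2477307$)
$\frac{f}{-3839114} + \frac{474570 - 2370158}{-1010509} = - \frac{2477307}{-3839114} + \frac{474570 - 2370158}{-1010509} = \left(-2477307\right) \left(- \frac{1}{3839114}\right) - - \frac{1895588}{1010509} = \frac{107709}{166918} + \frac{1895588}{1010509} = \frac{425248671665}{168672141262}$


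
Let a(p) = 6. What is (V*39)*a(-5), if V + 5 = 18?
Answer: 3042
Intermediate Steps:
V = 13 (V = -5 + 18 = 13)
(V*39)*a(-5) = (13*39)*6 = 507*6 = 3042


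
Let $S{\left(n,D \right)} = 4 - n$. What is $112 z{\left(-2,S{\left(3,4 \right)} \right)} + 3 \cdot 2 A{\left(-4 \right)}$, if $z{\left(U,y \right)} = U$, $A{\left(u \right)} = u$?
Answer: $-248$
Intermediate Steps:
$112 z{\left(-2,S{\left(3,4 \right)} \right)} + 3 \cdot 2 A{\left(-4 \right)} = 112 \left(-2\right) + 3 \cdot 2 \left(-4\right) = -224 + 6 \left(-4\right) = -224 - 24 = -248$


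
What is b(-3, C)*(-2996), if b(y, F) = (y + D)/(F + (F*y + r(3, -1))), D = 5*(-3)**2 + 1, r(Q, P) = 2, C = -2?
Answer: -64414/3 ≈ -21471.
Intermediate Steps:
D = 46 (D = 5*9 + 1 = 45 + 1 = 46)
b(y, F) = (46 + y)/(2 + F + F*y) (b(y, F) = (y + 46)/(F + (F*y + 2)) = (46 + y)/(F + (2 + F*y)) = (46 + y)/(2 + F + F*y))
b(-3, C)*(-2996) = ((46 - 3)/(2 - 2 - 2*(-3)))*(-2996) = (43/(2 - 2 + 6))*(-2996) = (43/6)*(-2996) = -64414/3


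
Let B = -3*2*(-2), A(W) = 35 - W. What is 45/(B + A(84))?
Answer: -45/37 ≈ -1.2162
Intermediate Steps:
B = 12 (B = -6*(-2) = 12)
45/(B + A(84)) = 45/(12 + (35 - 1*84)) = 45/(12 + (35 - 84)) = 45/(12 - 49) = 45/(-37) = 45*(-1/37) = -45/37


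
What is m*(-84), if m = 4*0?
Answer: 0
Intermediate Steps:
m = 0
m*(-84) = 0*(-84) = 0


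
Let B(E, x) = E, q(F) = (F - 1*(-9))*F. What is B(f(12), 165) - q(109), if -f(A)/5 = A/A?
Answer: -12867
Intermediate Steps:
f(A) = -5 (f(A) = -5*A/A = -5*1 = -5)
q(F) = F*(9 + F) (q(F) = (F + 9)*F = (9 + F)*F = F*(9 + F))
B(f(12), 165) - q(109) = -5 - 109*(9 + 109) = -5 - 109*118 = -5 - 1*12862 = -5 - 12862 = -12867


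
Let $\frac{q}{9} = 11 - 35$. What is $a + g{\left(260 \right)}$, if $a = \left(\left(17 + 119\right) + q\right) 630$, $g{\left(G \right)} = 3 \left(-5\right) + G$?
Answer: $-50155$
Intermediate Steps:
$q = -216$ ($q = 9 \left(11 - 35\right) = 9 \left(-24\right) = -216$)
$g{\left(G \right)} = -15 + G$
$a = -50400$ ($a = \left(\left(17 + 119\right) - 216\right) 630 = \left(136 - 216\right) 630 = \left(-80\right) 630 = -50400$)
$a + g{\left(260 \right)} = -50400 + \left(-15 + 260\right) = -50400 + 245 = -50155$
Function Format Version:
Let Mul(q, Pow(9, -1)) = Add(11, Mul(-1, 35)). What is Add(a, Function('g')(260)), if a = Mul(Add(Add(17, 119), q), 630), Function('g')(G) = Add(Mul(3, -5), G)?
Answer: -50155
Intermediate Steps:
q = -216 (q = Mul(9, Add(11, Mul(-1, 35))) = Mul(9, Add(11, -35)) = Mul(9, -24) = -216)
Function('g')(G) = Add(-15, G)
a = -50400 (a = Mul(Add(Add(17, 119), -216), 630) = Mul(Add(136, -216), 630) = Mul(-80, 630) = -50400)
Add(a, Function('g')(260)) = Add(-50400, Add(-15, 260)) = Add(-50400, 245) = -50155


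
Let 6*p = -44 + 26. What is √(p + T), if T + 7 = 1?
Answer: 3*I ≈ 3.0*I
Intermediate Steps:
T = -6 (T = -7 + 1 = -6)
p = -3 (p = (-44 + 26)/6 = (⅙)*(-18) = -3)
√(p + T) = √(-3 - 6) = √(-9) = 3*I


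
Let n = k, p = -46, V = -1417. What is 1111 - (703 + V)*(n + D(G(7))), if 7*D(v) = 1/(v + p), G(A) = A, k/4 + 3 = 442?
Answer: 16313601/13 ≈ 1.2549e+6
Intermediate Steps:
k = 1756 (k = -12 + 4*442 = -12 + 1768 = 1756)
n = 1756
D(v) = 1/(7*(-46 + v)) (D(v) = 1/(7*(v - 46)) = 1/(7*(-46 + v)))
1111 - (703 + V)*(n + D(G(7))) = 1111 - (703 - 1417)*(1756 + 1/(7*(-46 + 7))) = 1111 - (-714)*(1756 + (⅐)/(-39)) = 1111 - (-714)*(1756 + (⅐)*(-1/39)) = 1111 - (-714)*(1756 - 1/273) = 1111 - (-714)*479387/273 = 1111 - 1*(-16299158/13) = 1111 + 16299158/13 = 16313601/13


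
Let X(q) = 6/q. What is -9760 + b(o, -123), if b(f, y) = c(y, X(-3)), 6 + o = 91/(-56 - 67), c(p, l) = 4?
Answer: -9756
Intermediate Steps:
o = -829/123 (o = -6 + 91/(-56 - 67) = -6 + 91/(-123) = -6 + 91*(-1/123) = -6 - 91/123 = -829/123 ≈ -6.7398)
b(f, y) = 4
-9760 + b(o, -123) = -9760 + 4 = -9756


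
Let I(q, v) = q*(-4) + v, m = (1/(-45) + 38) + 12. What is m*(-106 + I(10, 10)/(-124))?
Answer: -14746693/2790 ≈ -5285.6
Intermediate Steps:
m = 2249/45 (m = (-1/45 + 38) + 12 = 1709/45 + 12 = 2249/45 ≈ 49.978)
I(q, v) = v - 4*q (I(q, v) = -4*q + v = v - 4*q)
m*(-106 + I(10, 10)/(-124)) = 2249*(-106 + (10 - 4*10)/(-124))/45 = 2249*(-106 + (10 - 40)*(-1/124))/45 = 2249*(-106 - 30*(-1/124))/45 = 2249*(-106 + 15/62)/45 = (2249/45)*(-6557/62) = -14746693/2790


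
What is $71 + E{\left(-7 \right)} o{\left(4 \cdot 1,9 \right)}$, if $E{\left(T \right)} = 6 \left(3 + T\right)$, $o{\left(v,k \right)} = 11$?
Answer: $-193$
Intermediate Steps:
$E{\left(T \right)} = 18 + 6 T$
$71 + E{\left(-7 \right)} o{\left(4 \cdot 1,9 \right)} = 71 + \left(18 + 6 \left(-7\right)\right) 11 = 71 + \left(18 - 42\right) 11 = 71 - 264 = -193$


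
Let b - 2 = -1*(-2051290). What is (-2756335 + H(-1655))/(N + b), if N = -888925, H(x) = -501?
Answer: -2756836/1162367 ≈ -2.3717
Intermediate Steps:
b = 2051292 (b = 2 - 1*(-2051290) = 2 + 2051290 = 2051292)
(-2756335 + H(-1655))/(N + b) = (-2756335 - 501)/(-888925 + 2051292) = -2756836/1162367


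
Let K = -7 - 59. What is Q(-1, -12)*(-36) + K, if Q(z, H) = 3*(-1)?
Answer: 42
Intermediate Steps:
K = -66
Q(z, H) = -3
Q(-1, -12)*(-36) + K = -3*(-36) - 66 = 108 - 66 = 42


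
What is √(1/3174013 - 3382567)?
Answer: I*√9158073821558610/52033 ≈ 1839.2*I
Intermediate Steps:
√(1/3174013 - 3382567) = √(-10736311631370/3174013) = I*√9158073821558610/52033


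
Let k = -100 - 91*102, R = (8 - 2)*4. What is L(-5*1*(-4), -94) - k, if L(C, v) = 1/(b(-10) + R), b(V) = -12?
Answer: 112585/12 ≈ 9382.1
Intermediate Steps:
R = 24 (R = 6*4 = 24)
k = -9382 (k = -100 - 9282 = -9382)
L(C, v) = 1/12 (L(C, v) = 1/(-12 + 24) = 1/12)
L(-5*1*(-4), -94) - k = 1/12 - 1*(-9382) = 1/12 + 9382 = 112585/12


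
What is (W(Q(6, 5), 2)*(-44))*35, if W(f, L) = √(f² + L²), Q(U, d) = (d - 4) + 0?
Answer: -1540*√5 ≈ -3443.5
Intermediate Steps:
Q(U, d) = -4 + d (Q(U, d) = (-4 + d) + 0 = -4 + d)
W(f, L) = √(L² + f²)
(W(Q(6, 5), 2)*(-44))*35 = (√(2² + (-4 + 5)²)*(-44))*35 = (√(4 + 1²)*(-44))*35 = (√(4 + 1)*(-44))*35 = (√5*(-44))*35 = -44*√5*35 = -1540*√5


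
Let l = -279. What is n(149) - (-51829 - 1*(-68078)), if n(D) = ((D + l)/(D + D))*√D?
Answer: -16249 - 65*√149/149 ≈ -16254.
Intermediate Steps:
n(D) = (-279 + D)/(2*√D) (n(D) = ((D - 279)/(D + D))*√D = ((-279 + D)/((2*D)))*√D = ((-279 + D)*(1/(2*D)))*√D = ((-279 + D)/(2*D))*√D = (-279 + D)/(2*√D))
n(149) - (-51829 - 1*(-68078)) = (-279 + 149)/(2*√149) - (-51829 - 1*(-68078)) = (½)*(√149/149)*(-130) - (-51829 + 68078) = -65*√149/149 - 1*16249 = -65*√149/149 - 16249 = -16249 - 65*√149/149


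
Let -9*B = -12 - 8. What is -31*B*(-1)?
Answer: 620/9 ≈ 68.889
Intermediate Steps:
B = 20/9 (B = -(-12 - 8)/9 = -⅑*(-20) = 20/9 ≈ 2.2222)
-31*B*(-1) = -31*20/9*(-1) = -620/9*(-1) = 620/9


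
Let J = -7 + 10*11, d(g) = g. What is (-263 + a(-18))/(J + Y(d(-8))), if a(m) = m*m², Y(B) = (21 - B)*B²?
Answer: -6095/1959 ≈ -3.1113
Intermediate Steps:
Y(B) = B²*(21 - B)
a(m) = m³
J = 103 (J = -7 + 110 = 103)
(-263 + a(-18))/(J + Y(d(-8))) = (-263 + (-18)³)/(103 + (-8)²*(21 - 1*(-8))) = (-263 - 5832)/(103 + 64*(21 + 8)) = -6095/(103 + 64*29) = -6095/(103 + 1856) = -6095/1959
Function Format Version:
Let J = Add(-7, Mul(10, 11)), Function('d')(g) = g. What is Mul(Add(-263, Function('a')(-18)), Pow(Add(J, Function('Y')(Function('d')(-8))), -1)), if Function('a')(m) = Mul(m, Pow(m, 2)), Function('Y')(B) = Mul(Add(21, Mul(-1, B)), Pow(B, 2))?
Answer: Rational(-6095, 1959) ≈ -3.1113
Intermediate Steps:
Function('Y')(B) = Mul(Pow(B, 2), Add(21, Mul(-1, B)))
Function('a')(m) = Pow(m, 3)
J = 103 (J = Add(-7, 110) = 103)
Mul(Add(-263, Function('a')(-18)), Pow(Add(J, Function('Y')(Function('d')(-8))), -1)) = Mul(Add(-263, Pow(-18, 3)), Pow(Add(103, Mul(Pow(-8, 2), Add(21, Mul(-1, -8)))), -1)) = Mul(Add(-263, -5832), Pow(Add(103, Mul(64, Add(21, 8))), -1)) = Mul(-6095, Pow(Add(103, Mul(64, 29)), -1)) = Mul(-6095, Pow(Add(103, 1856), -1)) = Mul(-6095, Pow(1959, -1)) = Mul(-6095, Rational(1, 1959)) = Rational(-6095, 1959)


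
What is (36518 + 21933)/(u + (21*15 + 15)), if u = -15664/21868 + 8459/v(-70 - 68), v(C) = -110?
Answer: 290501470/1254347 ≈ 231.60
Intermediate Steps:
u = -385753/4970 (u = -15664/21868 + 8459/(-110) = -15664*1/21868 + 8459*(-1/110) = -356/497 - 769/10 = -385753/4970 ≈ -77.616)
(36518 + 21933)/(u + (21*15 + 15)) = (36518 + 21933)/(-385753/4970 + (21*15 + 15)) = 58451/(-385753/4970 + (315 + 15)) = 58451/(-385753/4970 + 330) = 58451/(1254347/4970) = 58451*(4970/1254347) = 290501470/1254347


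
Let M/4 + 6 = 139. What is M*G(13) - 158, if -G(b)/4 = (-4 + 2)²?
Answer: -8670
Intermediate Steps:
G(b) = -16 (G(b) = -4*(-4 + 2)² = -4*(-2)² = -4*4 = -16)
M = 532 (M = -24 + 4*139 = -24 + 556 = 532)
M*G(13) - 158 = 532*(-16) - 158 = -8512 - 158 = -8670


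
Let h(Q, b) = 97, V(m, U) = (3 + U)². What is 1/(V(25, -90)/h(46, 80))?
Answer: 97/7569 ≈ 0.012815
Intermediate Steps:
1/(V(25, -90)/h(46, 80)) = 1/((3 - 90)²/97) = 1/((-87)²*(1/97)) = 1/(7569*(1/97)) = 1/(7569/97) = 97/7569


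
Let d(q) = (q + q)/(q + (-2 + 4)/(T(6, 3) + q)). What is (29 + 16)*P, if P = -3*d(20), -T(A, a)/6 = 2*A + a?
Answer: -63000/233 ≈ -270.39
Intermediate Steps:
T(A, a) = -12*A - 6*a (T(A, a) = -6*(2*A + a) = -6*(a + 2*A) = -12*A - 6*a)
d(q) = 2*q/(q + 2/(-90 + q)) (d(q) = (q + q)/(q + (-2 + 4)/((-12*6 - 6*3) + q)) = (2*q)/(q + 2/((-72 - 18) + q)) = (2*q)/(q + 2/(-90 + q)) = 2*q/(q + 2/(-90 + q)))
P = -1400/233 (P = -6*20*(-90 + 20)/(2 + 20² - 90*20) = -6*20*(-70)/(2 + 400 - 1800) = -6*20*(-70)/(-1398) = -6*20*(-1)*(-70)/1398 = -3*1400/699 = -1400/233 ≈ -6.0086)
(29 + 16)*P = (29 + 16)*(-1400/233) = 45*(-1400/233) = -63000/233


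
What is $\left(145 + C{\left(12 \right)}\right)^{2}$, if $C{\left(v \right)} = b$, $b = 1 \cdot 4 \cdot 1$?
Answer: $22201$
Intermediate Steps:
$b = 4$ ($b = 4 \cdot 1 = 4$)
$C{\left(v \right)} = 4$
$\left(145 + C{\left(12 \right)}\right)^{2} = \left(145 + 4\right)^{2} = 149^{2} = 22201$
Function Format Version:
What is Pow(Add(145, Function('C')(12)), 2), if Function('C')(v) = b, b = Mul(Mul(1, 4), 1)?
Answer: 22201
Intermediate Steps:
b = 4 (b = Mul(4, 1) = 4)
Function('C')(v) = 4
Pow(Add(145, Function('C')(12)), 2) = Pow(Add(145, 4), 2) = Pow(149, 2) = 22201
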